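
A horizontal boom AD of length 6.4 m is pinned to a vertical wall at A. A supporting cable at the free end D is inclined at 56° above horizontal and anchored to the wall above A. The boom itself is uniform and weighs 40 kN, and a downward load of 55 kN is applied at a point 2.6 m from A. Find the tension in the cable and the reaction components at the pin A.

ΣM about A: T·sin56°·6.4 − 40·3.2 − 55·2.6 = 0 → T = 271/(6.4·0.829038) = 51.0758 ≈ 51.08 kN.
ΣF_x = 0: A_x − T·cos56° = 0 → A_x = 51.0758 × 0.559193 = 28.56 kN.
ΣF_y = 0: A_y + T·sin56° − 40 − 55 = 0 → A_y = 95 − 51.0758 × 0.829038 = 52.66 kN.

T = 51.08 kN, A_x = 28.56 kN, A_y = 52.66 kN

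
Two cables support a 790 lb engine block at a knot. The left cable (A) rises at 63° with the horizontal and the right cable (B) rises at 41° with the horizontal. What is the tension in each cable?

ΣF_x = 0: −T_A·cos63° + T_B·cos41° = 0 → T_B = 0.601543·T_A.
ΣF_y = 0: T_A·sin63° + T_B·sin41° = 790.
Substitute: T_A·(0.891007 + 0.601543·0.656059) = 790 → T_A = 614.473 ≈ 614.5 lb.
Then T_B = 0.601543 × 614.473 = 369.6 lb.

T_A = 614.5 lb, T_B = 369.6 lb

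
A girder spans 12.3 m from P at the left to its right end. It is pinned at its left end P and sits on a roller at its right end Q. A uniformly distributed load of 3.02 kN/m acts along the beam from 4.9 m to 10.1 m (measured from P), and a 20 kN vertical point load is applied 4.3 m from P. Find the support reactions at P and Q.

P_x = 0, P_y = 19.14 kN, Q_y = 16.57 kN

Resultant of the distributed load: 3.02 × 5.2 = 15.704 kN at 7.5 m from P.
Moments about P: Q_y·12.3 − (3.02·5.2)·7.5 − 20·4.3 = 0 → Q_y = 203.78/12.3 = 16.5675 ≈ 16.57 kN.
ΣF_y = 0: P_y + 16.5675 − 3.02·5.2 − 20 = 0 → P_y = 19.14 kN.
ΣF_x = 0: no horizontal applied forces, so P_x = 0.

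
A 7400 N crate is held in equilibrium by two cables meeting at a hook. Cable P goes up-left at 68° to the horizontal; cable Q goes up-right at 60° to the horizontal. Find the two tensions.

ΣF_x = 0: −T_P·cos68° + T_Q·cos60° = 0 → T_Q = 0.749213·T_P.
ΣF_y = 0: T_P·sin68° + T_Q·sin60° = 7400.
Substitute: T_P·(0.927184 + 0.749213·0.866025) = 7400 → T_P = 4695.37 ≈ 4695 N.
Then T_Q = 0.749213 × 4695.37 = 3518 N.

T_P = 4695 N, T_Q = 3518 N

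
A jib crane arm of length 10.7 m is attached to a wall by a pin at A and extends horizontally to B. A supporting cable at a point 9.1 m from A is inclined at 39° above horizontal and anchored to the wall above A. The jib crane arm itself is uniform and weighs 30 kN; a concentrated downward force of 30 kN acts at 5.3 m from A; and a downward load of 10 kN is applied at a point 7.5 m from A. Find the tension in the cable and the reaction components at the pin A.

ΣM about A: T·sin39°·9.1 − 30·5.35 − 30·5.3 − 10·7.5 = 0 → T = 394.5/(9.1·0.62932) = 68.8865 ≈ 68.89 kN.
ΣF_x = 0: A_x − T·cos39° = 0 → A_x = 68.8865 × 0.777146 = 53.53 kN.
ΣF_y = 0: A_y + T·sin39° − 30 − 30 − 10 = 0 → A_y = 70 − 68.8865 × 0.62932 = 26.65 kN.

T = 68.89 kN, A_x = 53.53 kN, A_y = 26.65 kN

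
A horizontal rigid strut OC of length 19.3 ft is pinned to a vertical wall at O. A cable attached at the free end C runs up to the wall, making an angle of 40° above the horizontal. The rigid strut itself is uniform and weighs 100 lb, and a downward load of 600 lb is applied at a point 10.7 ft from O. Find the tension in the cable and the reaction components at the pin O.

ΣM about O: T·sin40°·19.3 − 100·9.65 − 600·10.7 = 0 → T = 7385/(19.3·0.642788) = 595.286 ≈ 595.3 lb.
ΣF_x = 0: O_x − T·cos40° = 0 → O_x = 595.286 × 0.766044 = 456.0 lb.
ΣF_y = 0: O_y + T·sin40° − 100 − 600 = 0 → O_y = 700 − 595.286 × 0.642788 = 317.4 lb.

T = 595.3 lb, O_x = 456.0 lb, O_y = 317.4 lb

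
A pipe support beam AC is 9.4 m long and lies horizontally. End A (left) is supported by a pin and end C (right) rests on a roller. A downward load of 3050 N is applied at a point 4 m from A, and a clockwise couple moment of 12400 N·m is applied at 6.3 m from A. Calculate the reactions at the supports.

Moments about A: C_y·9.4 − 3050·4 − 12400 = 0 → C_y = 24600/9.4 = 2617.02 ≈ 2617 N.
ΣF_y = 0: A_y + 2617.02 − 3050 = 0 → A_y = 433.0 N.
ΣF_x = 0: no horizontal applied forces, so A_x = 0.

A_x = 0, A_y = 433.0 N, C_y = 2617 N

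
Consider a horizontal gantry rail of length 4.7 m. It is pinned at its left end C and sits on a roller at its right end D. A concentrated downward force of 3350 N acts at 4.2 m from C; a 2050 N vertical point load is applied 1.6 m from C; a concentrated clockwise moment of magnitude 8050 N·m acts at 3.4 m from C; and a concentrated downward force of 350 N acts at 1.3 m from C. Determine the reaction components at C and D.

C_x = 0, C_y = 248.9 N, D_y = 5501 N

ΣM about C: D_y·4.7 − 3350·4.2 − 2050·1.6 − 8050 − 350·1.3 = 0 → D_y = 25855/4.7 = 5501.06 ≈ 5501 N.
ΣF_y = 0: C_y + 5501.06 − 3350 − 2050 − 350 = 0 → C_y = 248.9 N.
ΣF_x = 0: no horizontal applied forces, so C_x = 0.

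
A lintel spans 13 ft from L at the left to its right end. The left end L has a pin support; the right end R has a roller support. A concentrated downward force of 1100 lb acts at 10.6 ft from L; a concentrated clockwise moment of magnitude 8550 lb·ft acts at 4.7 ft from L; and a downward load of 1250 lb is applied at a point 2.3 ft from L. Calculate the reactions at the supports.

ΣM about L: R_y·13 − 1100·10.6 − 8550 − 1250·2.3 = 0 → R_y = 23085/13 = 1775.77 ≈ 1776 lb.
ΣF_y = 0: L_y + 1775.77 − 1100 − 1250 = 0 → L_y = 574.2 lb.
ΣF_x = 0: no horizontal applied forces, so L_x = 0.

L_x = 0, L_y = 574.2 lb, R_y = 1776 lb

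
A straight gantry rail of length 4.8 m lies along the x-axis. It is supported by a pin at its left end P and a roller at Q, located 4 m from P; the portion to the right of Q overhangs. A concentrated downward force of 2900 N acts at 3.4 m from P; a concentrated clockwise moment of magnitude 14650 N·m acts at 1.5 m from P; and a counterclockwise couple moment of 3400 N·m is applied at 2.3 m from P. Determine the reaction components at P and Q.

P_x = 0, P_y = -2378 N, Q_y = 5278 N

Moments about P: Q_y·4 − 2900·3.4 − 14650 + 3400 = 0 → Q_y = 21110/4 = 5277.5 ≈ 5278 N.
ΣF_y = 0: P_y + 5277.5 − 2900 = 0 → P_y = -2378 N.
ΣF_x = 0: no horizontal applied forces, so P_x = 0.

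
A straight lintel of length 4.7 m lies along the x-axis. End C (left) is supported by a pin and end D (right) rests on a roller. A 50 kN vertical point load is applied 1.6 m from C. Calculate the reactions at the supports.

C_x = 0, C_y = 32.98 kN, D_y = 17.02 kN

Moments about C: D_y·4.7 − 50·1.6 = 0 → D_y = 80/4.7 = 17.0213 ≈ 17.02 kN.
ΣF_y = 0: C_y + 17.0213 − 50 = 0 → C_y = 32.98 kN.
ΣF_x = 0: no horizontal applied forces, so C_x = 0.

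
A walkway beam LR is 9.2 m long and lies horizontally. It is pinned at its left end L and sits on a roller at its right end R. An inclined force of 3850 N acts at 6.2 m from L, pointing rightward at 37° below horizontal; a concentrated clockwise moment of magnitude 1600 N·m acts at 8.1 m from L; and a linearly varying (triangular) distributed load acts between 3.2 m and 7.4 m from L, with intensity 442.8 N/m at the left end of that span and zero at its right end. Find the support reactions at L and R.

Resultant of the triangular load: ½ × 442.8 × 4.2 = 929.88 N, acting at 4.6 m from L (one-third of the span from the peak).
ΣM about L: R_y·9.2 − 3850·sin37°·6.2 − 1600 − (½·442.8·4.2)·4.6 = 0 → R_y = 20242.8/9.2 = 2200.3 ≈ 2200 N.
ΣF_y = 0: L_y + 2200.3 − 3850·sin37° − ½·442.8·4.2 = 0 → L_y = 1047 N.
ΣF_x = 0: L_x + 3850·cos37° = 0 → L_x = -3075 N.

L_x = -3075 N, L_y = 1047 N, R_y = 2200 N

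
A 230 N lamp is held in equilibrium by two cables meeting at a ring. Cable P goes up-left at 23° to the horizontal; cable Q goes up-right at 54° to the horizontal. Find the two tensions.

ΣF_x = 0: −T_P·cos23° + T_Q·cos54° = 0 → T_Q = 1.56606·T_P.
ΣF_y = 0: T_P·sin23° + T_Q·sin54° = 230.
Substitute: T_P·(0.390731 + 1.56606·0.809017) = 230 → T_P = 138.746 ≈ 138.7 N.
Then T_Q = 1.56606 × 138.746 = 217.3 N.

T_P = 138.7 N, T_Q = 217.3 N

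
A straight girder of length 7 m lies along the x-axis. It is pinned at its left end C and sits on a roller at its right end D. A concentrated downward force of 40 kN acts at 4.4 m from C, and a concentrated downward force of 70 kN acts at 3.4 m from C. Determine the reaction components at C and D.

Moments about C: D_y·7 − 40·4.4 − 70·3.4 = 0 → D_y = 414/7 = 59.1429 ≈ 59.14 kN.
ΣF_y = 0: C_y + 59.1429 − 40 − 70 = 0 → C_y = 50.86 kN.
ΣF_x = 0: no horizontal applied forces, so C_x = 0.

C_x = 0, C_y = 50.86 kN, D_y = 59.14 kN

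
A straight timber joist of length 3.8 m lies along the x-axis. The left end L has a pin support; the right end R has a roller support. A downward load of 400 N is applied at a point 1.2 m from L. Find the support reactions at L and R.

L_x = 0, L_y = 273.7 N, R_y = 126.3 N

Taking moments about L: R_y·3.8 − 400·1.2 = 0 → R_y = 480/3.8 = 126.316 ≈ 126.3 N.
ΣF_y = 0: L_y + 126.316 − 400 = 0 → L_y = 273.7 N.
ΣF_x = 0: no horizontal applied forces, so L_x = 0.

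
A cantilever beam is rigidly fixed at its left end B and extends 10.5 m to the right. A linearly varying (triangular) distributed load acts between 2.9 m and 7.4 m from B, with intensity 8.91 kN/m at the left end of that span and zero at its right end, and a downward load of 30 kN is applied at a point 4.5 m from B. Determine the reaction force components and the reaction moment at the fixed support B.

B_x = 0, B_y = 50.05 kN, M_B = 223.2 kN·m

Resultant of the triangular load: ½ × 8.91 × 4.5 = 20.0475 kN, acting at 4.4 m from B (one-third of the span from the peak).
ΣF_x = 0: B_x = 0.
ΣF_y = 0: B_y − ½·8.91·4.5 − 30 = 0 → B_y = 50.05 kN.
ΣM about B: M_B − (½·8.91·4.5)·4.4 − 30·4.5 = 0 → M_B = 223.2 kN·m.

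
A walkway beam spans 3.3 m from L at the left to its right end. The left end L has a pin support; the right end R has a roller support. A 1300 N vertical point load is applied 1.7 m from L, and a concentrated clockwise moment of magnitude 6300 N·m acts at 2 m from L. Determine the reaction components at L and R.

L_x = 0, L_y = -1279 N, R_y = 2579 N

ΣM about L: R_y·3.3 − 1300·1.7 − 6300 = 0 → R_y = 8510/3.3 = 2578.79 ≈ 2579 N.
ΣF_y = 0: L_y + 2578.79 − 1300 = 0 → L_y = -1279 N.
ΣF_x = 0: no horizontal applied forces, so L_x = 0.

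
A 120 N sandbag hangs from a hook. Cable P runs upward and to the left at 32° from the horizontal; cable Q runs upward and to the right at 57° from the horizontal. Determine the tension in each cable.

ΣF_x = 0: −T_P·cos32° + T_Q·cos57° = 0 → T_Q = 1.55708·T_P.
ΣF_y = 0: T_P·sin32° + T_Q·sin57° = 120.
Substitute: T_P·(0.529919 + 1.55708·0.838671) = 120 → T_P = 65.3667 ≈ 65.37 N.
Then T_Q = 1.55708 × 65.3667 = 101.8 N.

T_P = 65.37 N, T_Q = 101.8 N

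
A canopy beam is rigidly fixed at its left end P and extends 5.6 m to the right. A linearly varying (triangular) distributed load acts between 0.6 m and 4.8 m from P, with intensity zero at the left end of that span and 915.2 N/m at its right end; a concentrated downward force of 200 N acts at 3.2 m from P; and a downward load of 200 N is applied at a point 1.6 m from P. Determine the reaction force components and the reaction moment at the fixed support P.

P_x = 0, P_y = 2322 N, M_P = 7495 N·m

Resultant of the triangular load: ½ × 915.2 × 4.2 = 1921.92 N, acting at 3.4 m from P (one-third of the span from the peak).
ΣF_x = 0: P_x = 0.
ΣF_y = 0: P_y − ½·915.2·4.2 − 200 − 200 = 0 → P_y = 2322 N.
ΣM about P: M_P − (½·915.2·4.2)·3.4 − 200·3.2 − 200·1.6 = 0 → M_P = 7495 N·m.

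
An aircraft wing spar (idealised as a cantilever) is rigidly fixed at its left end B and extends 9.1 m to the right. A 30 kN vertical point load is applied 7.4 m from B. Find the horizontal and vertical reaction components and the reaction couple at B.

B_x = 0, B_y = 30.00 kN, M_B = 222.0 kN·m

ΣF_x = 0: B_x = 0.
ΣF_y = 0: B_y − 30 = 0 → B_y = 30.00 kN.
ΣM about B: M_B − 30·7.4 = 0 → M_B = 222.0 kN·m.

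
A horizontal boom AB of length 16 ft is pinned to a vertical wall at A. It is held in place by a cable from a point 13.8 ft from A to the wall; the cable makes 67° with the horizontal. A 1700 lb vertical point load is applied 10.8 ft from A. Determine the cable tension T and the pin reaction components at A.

ΣM about A: T·sin67°·13.8 − 1700·10.8 = 0 → T = 18360/(13.8·0.920505) = 1445.33 ≈ 1445 lb.
ΣF_x = 0: A_x − T·cos67° = 0 → A_x = 1445.33 × 0.390731 = 564.7 lb.
ΣF_y = 0: A_y + T·sin67° − 1700 = 0 → A_y = 1700 − 1445.33 × 0.920505 = 369.6 lb.

T = 1445 lb, A_x = 564.7 lb, A_y = 369.6 lb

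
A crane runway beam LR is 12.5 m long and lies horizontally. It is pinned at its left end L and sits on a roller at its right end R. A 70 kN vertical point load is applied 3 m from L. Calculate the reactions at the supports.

Moments about L: R_y·12.5 − 70·3 = 0 → R_y = 210/12.5 = 16.80 kN.
ΣF_y = 0: L_y + 16.8 − 70 = 0 → L_y = 53.20 kN.
ΣF_x = 0: no horizontal applied forces, so L_x = 0.

L_x = 0, L_y = 53.20 kN, R_y = 16.80 kN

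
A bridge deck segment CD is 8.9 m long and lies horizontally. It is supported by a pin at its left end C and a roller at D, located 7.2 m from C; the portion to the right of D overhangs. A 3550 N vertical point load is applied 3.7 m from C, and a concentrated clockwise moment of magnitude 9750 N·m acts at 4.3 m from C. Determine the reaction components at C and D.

C_x = 0, C_y = 371.5 N, D_y = 3178 N

ΣM about C: D_y·7.2 − 3550·3.7 − 9750 = 0 → D_y = 22885/7.2 = 3178.47 ≈ 3178 N.
ΣF_y = 0: C_y + 3178.47 − 3550 = 0 → C_y = 371.5 N.
ΣF_x = 0: no horizontal applied forces, so C_x = 0.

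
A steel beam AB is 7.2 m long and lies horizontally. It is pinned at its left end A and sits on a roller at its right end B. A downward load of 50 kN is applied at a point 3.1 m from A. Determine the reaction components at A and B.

Taking moments about A: B_y·7.2 − 50·3.1 = 0 → B_y = 155/7.2 = 21.5278 ≈ 21.53 kN.
ΣF_y = 0: A_y + 21.5278 − 50 = 0 → A_y = 28.47 kN.
ΣF_x = 0: no horizontal applied forces, so A_x = 0.

A_x = 0, A_y = 28.47 kN, B_y = 21.53 kN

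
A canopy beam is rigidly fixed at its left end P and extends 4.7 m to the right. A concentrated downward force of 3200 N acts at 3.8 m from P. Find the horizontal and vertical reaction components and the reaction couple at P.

ΣF_x = 0: P_x = 0.
ΣF_y = 0: P_y − 3200 = 0 → P_y = 3200 N.
ΣM about P: M_P − 3200·3.8 = 0 → M_P = 12160 N·m.

P_x = 0, P_y = 3200 N, M_P = 12160 N·m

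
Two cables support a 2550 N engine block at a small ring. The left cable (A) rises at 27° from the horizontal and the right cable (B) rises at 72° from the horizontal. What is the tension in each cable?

T_A = 797.8 N, T_B = 2300 N

ΣF_x = 0: −T_A·cos27° + T_B·cos72° = 0 → T_B = 2.88336·T_A.
ΣF_y = 0: T_A·sin27° + T_B·sin72° = 2550.
Substitute: T_A·(0.45399 + 2.88336·0.951057) = 2550 → T_A = 797.815 ≈ 797.8 N.
Then T_B = 2.88336 × 797.815 = 2300 N.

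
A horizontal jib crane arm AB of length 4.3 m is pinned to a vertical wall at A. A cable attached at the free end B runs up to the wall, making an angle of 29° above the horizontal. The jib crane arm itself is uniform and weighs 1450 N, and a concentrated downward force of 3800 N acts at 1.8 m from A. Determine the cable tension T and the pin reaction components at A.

ΣM about A: T·sin29°·4.3 − 1450·2.15 − 3800·1.8 = 0 → T = 9957.5/(4.3·0.48481) = 4776.51 ≈ 4777 N.
ΣF_x = 0: A_x − T·cos29° = 0 → A_x = 4776.51 × 0.87462 = 4178 N.
ΣF_y = 0: A_y + T·sin29° − 1450 − 3800 = 0 → A_y = 5250 − 4776.51 × 0.48481 = 2934 N.

T = 4777 N, A_x = 4178 N, A_y = 2934 N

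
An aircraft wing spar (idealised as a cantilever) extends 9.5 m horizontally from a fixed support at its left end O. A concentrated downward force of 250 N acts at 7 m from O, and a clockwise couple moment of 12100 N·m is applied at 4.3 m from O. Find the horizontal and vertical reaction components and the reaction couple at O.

O_x = 0, O_y = 250.0 N, M_O = 13850 N·m

ΣF_x = 0: O_x = 0.
ΣF_y = 0: O_y − 250 = 0 → O_y = 250.0 N.
ΣM about O: M_O − 250·7 − 12100 = 0 → M_O = 13850 N·m.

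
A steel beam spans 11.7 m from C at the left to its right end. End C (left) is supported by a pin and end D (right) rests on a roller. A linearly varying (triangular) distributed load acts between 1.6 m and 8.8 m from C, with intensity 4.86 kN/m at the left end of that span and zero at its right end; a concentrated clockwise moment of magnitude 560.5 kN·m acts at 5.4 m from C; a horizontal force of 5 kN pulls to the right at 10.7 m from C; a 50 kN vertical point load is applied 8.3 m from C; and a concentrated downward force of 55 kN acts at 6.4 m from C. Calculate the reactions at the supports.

C_x = -5.000 kN, C_y = 3.053 kN, D_y = 119.4 kN

Resultant of the triangular load: ½ × 4.86 × 7.2 = 17.496 kN, acting at 4 m from C (one-third of the span from the peak).
ΣM about C: D_y·11.7 − (½·4.86·7.2)·4 − 560.5 − 50·8.3 − 55·6.4 = 0 → D_y = 1397.484/11.7 = 119.443 ≈ 119.4 kN.
ΣF_y = 0: C_y + 119.443 − ½·4.86·7.2 − 50 − 55 = 0 → C_y = 3.053 kN.
ΣF_x = 0: C_x + 5 = 0 → C_x = -5.000 kN.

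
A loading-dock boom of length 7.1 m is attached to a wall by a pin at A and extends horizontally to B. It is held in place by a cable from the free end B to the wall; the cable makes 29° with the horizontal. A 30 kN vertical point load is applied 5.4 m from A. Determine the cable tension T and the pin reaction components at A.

T = 47.06 kN, A_x = 41.16 kN, A_y = 7.183 kN

ΣM about A: T·sin29°·7.1 − 30·5.4 = 0 → T = 162/(7.1·0.48481) = 47.0636 ≈ 47.06 kN.
ΣF_x = 0: A_x − T·cos29° = 0 → A_x = 47.0636 × 0.87462 = 41.16 kN.
ΣF_y = 0: A_y + T·sin29° − 30 = 0 → A_y = 30 − 47.0636 × 0.48481 = 7.183 kN.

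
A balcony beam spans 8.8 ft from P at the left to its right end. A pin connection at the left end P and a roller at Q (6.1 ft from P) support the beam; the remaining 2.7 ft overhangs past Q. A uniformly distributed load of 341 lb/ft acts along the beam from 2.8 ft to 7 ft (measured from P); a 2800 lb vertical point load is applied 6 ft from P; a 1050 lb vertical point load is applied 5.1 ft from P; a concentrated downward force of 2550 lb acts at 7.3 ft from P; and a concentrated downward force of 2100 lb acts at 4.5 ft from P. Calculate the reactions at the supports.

Resultant of the distributed load: 341 × 4.2 = 1432.2 lb at 4.9 ft from P.
Moments about P: Q_y·6.1 − (341·4.2)·4.9 − 2800·6 − 1050·5.1 − 2550·7.3 − 2100·4.5 = 0 → Q_y = 57237.78/6.1 = 9383.24 ≈ 9383 lb.
ΣF_y = 0: P_y + 9383.24 − 341·4.2 − 2800 − 1050 − 2550 − 2100 = 0 → P_y = 549.0 lb.
ΣF_x = 0: no horizontal applied forces, so P_x = 0.

P_x = 0, P_y = 549.0 lb, Q_y = 9383 lb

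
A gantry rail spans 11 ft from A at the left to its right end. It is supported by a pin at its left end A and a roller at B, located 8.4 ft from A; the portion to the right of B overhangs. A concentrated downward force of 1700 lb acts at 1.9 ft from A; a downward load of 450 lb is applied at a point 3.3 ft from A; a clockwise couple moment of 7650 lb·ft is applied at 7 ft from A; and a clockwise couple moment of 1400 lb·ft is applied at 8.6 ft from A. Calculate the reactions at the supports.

Moments about A: B_y·8.4 − 1700·1.9 − 450·3.3 − 7650 − 1400 = 0 → B_y = 13765/8.4 = 1638.69 ≈ 1639 lb.
ΣF_y = 0: A_y + 1638.69 − 1700 − 450 = 0 → A_y = 511.3 lb.
ΣF_x = 0: no horizontal applied forces, so A_x = 0.

A_x = 0, A_y = 511.3 lb, B_y = 1639 lb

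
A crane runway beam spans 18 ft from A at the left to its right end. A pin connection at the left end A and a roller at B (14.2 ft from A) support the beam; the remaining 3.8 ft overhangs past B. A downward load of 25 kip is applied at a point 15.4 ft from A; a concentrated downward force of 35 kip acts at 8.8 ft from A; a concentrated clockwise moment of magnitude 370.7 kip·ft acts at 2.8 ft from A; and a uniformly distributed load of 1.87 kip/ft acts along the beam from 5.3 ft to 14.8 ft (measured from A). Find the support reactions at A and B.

Resultant of the distributed load: 1.87 × 9.5 = 17.765 kip at 10.05 ft from A.
Taking moments about A: B_y·14.2 − 25·15.4 − 35·8.8 − 370.7 − (1.87·9.5)·10.05 = 0 → B_y = 1242.23825/14.2 = 87.4816 ≈ 87.48 kip.
ΣF_y = 0: A_y + 87.4816 − 25 − 35 − 1.87·9.5 = 0 → A_y = -9.717 kip.
ΣF_x = 0: no horizontal applied forces, so A_x = 0.

A_x = 0, A_y = -9.717 kip, B_y = 87.48 kip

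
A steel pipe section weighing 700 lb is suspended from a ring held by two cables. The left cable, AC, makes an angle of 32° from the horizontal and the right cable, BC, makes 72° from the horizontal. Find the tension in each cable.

T_AC = 222.9 lb, T_BC = 611.8 lb

ΣF_x = 0: −T_AC·cos32° + T_BC·cos72° = 0 → T_BC = 2.74434·T_AC.
ΣF_y = 0: T_AC·sin32° + T_BC·sin72° = 700.
Substitute: T_AC·(0.529919 + 2.74434·0.951057) = 700 → T_AC = 222.934 ≈ 222.9 lb.
Then T_BC = 2.74434 × 222.934 = 611.8 lb.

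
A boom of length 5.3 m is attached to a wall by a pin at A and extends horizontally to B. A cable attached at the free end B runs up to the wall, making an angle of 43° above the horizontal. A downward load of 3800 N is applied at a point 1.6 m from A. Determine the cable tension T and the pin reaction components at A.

ΣM about A: T·sin43°·5.3 − 3800·1.6 = 0 → T = 6080/(5.3·0.681998) = 1682.07 ≈ 1682 N.
ΣF_x = 0: A_x − T·cos43° = 0 → A_x = 1682.07 × 0.731354 = 1230 N.
ΣF_y = 0: A_y + T·sin43° − 3800 = 0 → A_y = 3800 − 1682.07 × 0.681998 = 2653 N.

T = 1682 N, A_x = 1230 N, A_y = 2653 N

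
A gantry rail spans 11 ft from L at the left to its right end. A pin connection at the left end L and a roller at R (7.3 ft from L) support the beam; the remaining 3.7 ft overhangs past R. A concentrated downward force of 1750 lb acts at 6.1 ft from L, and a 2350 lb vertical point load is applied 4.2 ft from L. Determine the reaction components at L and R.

L_x = 0, L_y = 1286 lb, R_y = 2814 lb

Moments about L: R_y·7.3 − 1750·6.1 − 2350·4.2 = 0 → R_y = 20545/7.3 = 2814.38 ≈ 2814 lb.
ΣF_y = 0: L_y + 2814.38 − 1750 − 2350 = 0 → L_y = 1286 lb.
ΣF_x = 0: no horizontal applied forces, so L_x = 0.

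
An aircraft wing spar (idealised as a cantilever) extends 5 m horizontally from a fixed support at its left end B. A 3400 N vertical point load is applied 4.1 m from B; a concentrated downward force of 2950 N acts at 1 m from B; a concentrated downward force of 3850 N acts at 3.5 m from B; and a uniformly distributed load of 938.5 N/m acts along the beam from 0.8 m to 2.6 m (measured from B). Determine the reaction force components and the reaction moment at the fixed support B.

B_x = 0, B_y = 11890 N, M_B = 33240 N·m

Resultant of the distributed load: 938.5 × 1.8 = 1689.3 N at 1.7 m from B.
ΣF_x = 0: B_x = 0.
ΣF_y = 0: B_y − 3400 − 2950 − 3850 − 938.5·1.8 = 0 → B_y = 11890 N.
ΣM about B: M_B − 3400·4.1 − 2950·1 − 3850·3.5 − (938.5·1.8)·1.7 = 0 → M_B = 33240 N·m.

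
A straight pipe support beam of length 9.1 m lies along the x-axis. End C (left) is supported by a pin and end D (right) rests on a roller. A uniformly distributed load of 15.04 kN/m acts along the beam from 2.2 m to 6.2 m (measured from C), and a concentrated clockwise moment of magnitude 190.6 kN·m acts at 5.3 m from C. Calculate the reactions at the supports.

C_x = 0, C_y = 11.45 kN, D_y = 48.71 kN

Resultant of the distributed load: 15.04 × 4 = 60.16 kN at 4.2 m from C.
Moments about C: D_y·9.1 − (15.04·4)·4.2 − 190.6 = 0 → D_y = 443.272/9.1 = 48.7112 ≈ 48.71 kN.
ΣF_y = 0: C_y + 48.7112 − 15.04·4 = 0 → C_y = 11.45 kN.
ΣF_x = 0: no horizontal applied forces, so C_x = 0.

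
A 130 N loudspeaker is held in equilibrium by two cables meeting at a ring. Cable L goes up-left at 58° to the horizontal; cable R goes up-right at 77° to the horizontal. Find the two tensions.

T_L = 41.36 N, T_R = 97.42 N

ΣF_x = 0: −T_L·cos58° + T_R·cos77° = 0 → T_R = 2.35571·T_L.
ΣF_y = 0: T_L·sin58° + T_R·sin77° = 130.
Substitute: T_L·(0.848048 + 2.35571·0.97437) = 130 → T_L = 41.3567 ≈ 41.36 N.
Then T_R = 2.35571 × 41.3567 = 97.42 N.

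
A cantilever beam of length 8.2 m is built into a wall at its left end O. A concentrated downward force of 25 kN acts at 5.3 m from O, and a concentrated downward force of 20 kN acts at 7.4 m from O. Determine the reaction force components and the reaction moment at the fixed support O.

ΣF_x = 0: O_x = 0.
ΣF_y = 0: O_y − 25 − 20 = 0 → O_y = 45.00 kN.
ΣM about O: M_O − 25·5.3 − 20·7.4 = 0 → M_O = 280.5 kN·m.

O_x = 0, O_y = 45.00 kN, M_O = 280.5 kN·m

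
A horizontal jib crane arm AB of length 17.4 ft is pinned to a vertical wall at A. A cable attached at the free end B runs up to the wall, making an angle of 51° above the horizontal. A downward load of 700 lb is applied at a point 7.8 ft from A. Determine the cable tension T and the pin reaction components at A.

ΣM about A: T·sin51°·17.4 − 700·7.8 = 0 → T = 5460/(17.4·0.777146) = 403.776 ≈ 403.8 lb.
ΣF_x = 0: A_x − T·cos51° = 0 → A_x = 403.776 × 0.62932 = 254.1 lb.
ΣF_y = 0: A_y + T·sin51° − 700 = 0 → A_y = 700 − 403.776 × 0.777146 = 386.2 lb.

T = 403.8 lb, A_x = 254.1 lb, A_y = 386.2 lb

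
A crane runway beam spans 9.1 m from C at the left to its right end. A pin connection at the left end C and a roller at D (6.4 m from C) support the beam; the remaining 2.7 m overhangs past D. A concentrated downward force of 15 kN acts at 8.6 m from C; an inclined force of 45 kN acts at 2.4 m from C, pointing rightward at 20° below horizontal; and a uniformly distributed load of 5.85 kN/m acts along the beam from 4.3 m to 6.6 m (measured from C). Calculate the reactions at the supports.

Resultant of the distributed load: 5.85 × 2.3 = 13.455 kN at 5.45 m from C.
Moments about C: D_y·6.4 − 15·8.6 − 45·sin20°·2.4 − (5.85·2.3)·5.45 = 0 → D_y = 239.268/6.4 = 37.3856 ≈ 37.39 kN.
ΣF_y = 0: C_y + 37.3856 − 15 − 45·sin20° − 5.85·2.3 = 0 → C_y = 6.460 kN.
ΣF_x = 0: C_x + 45·cos20° = 0 → C_x = -42.29 kN.

C_x = -42.29 kN, C_y = 6.460 kN, D_y = 37.39 kN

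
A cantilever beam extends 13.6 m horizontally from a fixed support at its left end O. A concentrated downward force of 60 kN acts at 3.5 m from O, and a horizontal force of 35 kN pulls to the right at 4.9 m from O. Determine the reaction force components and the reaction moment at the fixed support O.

O_x = -35.00 kN, O_y = 60.00 kN, M_O = 210.0 kN·m

ΣF_x = 0: O_x + 35 = 0 → O_x = -35.00 kN.
ΣF_y = 0: O_y − 60 = 0 → O_y = 60.00 kN.
ΣM about O: M_O − 60·3.5 = 0 → M_O = 210.0 kN·m.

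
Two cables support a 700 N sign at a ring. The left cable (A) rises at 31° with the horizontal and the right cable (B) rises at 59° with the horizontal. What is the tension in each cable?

ΣF_x = 0: −T_A·cos31° + T_B·cos59° = 0 → T_B = 1.66428·T_A.
ΣF_y = 0: T_A·sin31° + T_B·sin59° = 700.
Substitute: T_A·(0.515038 + 1.66428·0.857167) = 700 → T_A = 360.527 ≈ 360.5 N.
Then T_B = 1.66428 × 360.527 = 600.0 N.

T_A = 360.5 N, T_B = 600.0 N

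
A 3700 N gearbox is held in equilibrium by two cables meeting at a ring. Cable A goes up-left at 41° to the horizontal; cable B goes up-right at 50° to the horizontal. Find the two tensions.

ΣF_x = 0: −T_A·cos41° + T_B·cos50° = 0 → T_B = 1.17412·T_A.
ΣF_y = 0: T_A·sin41° + T_B·sin50° = 3700.
Substitute: T_A·(0.656059 + 1.17412·0.766044) = 3700 → T_A = 2378.68 ≈ 2379 N.
Then T_B = 1.17412 × 2378.68 = 2793 N.

T_A = 2379 N, T_B = 2793 N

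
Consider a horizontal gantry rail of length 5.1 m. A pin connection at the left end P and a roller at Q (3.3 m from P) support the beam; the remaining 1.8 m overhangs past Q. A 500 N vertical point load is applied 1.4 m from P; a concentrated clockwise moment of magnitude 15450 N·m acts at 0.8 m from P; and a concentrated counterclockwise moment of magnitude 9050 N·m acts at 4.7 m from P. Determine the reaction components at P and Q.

P_x = 0, P_y = -1652 N, Q_y = 2152 N

Taking moments about P: Q_y·3.3 − 500·1.4 − 15450 + 9050 = 0 → Q_y = 7100/3.3 = 2151.52 ≈ 2152 N.
ΣF_y = 0: P_y + 2151.52 − 500 = 0 → P_y = -1652 N.
ΣF_x = 0: no horizontal applied forces, so P_x = 0.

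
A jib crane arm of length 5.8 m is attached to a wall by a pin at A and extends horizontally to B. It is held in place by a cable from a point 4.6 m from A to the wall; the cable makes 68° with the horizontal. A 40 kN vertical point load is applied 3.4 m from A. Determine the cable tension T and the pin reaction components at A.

T = 31.89 kN, A_x = 11.95 kN, A_y = 10.43 kN

ΣM about A: T·sin68°·4.6 − 40·3.4 = 0 → T = 136/(4.6·0.927184) = 31.8871 ≈ 31.89 kN.
ΣF_x = 0: A_x − T·cos68° = 0 → A_x = 31.8871 × 0.374607 = 11.95 kN.
ΣF_y = 0: A_y + T·sin68° − 40 = 0 → A_y = 40 − 31.8871 × 0.927184 = 10.43 kN.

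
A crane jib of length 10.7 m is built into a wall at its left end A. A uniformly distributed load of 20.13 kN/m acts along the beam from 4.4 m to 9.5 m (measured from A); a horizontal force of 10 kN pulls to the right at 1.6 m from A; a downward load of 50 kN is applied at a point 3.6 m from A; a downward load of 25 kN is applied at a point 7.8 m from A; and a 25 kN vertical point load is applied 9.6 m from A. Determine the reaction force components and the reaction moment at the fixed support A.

Resultant of the distributed load: 20.13 × 5.1 = 102.663 kN at 6.95 m from A.
ΣF_x = 0: A_x + 10 = 0 → A_x = -10.00 kN.
ΣF_y = 0: A_y − 20.13·5.1 − 50 − 25 − 25 = 0 → A_y = 202.7 kN.
ΣM about A: M_A − (20.13·5.1)·6.95 − 50·3.6 − 25·7.8 − 25·9.6 = 0 → M_A = 1329 kN·m.

A_x = -10.00 kN, A_y = 202.7 kN, M_A = 1329 kN·m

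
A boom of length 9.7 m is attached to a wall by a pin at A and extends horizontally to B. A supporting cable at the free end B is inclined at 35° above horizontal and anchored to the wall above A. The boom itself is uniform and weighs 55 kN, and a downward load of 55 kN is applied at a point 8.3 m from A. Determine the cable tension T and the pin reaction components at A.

T = 130.0 kN, A_x = 106.5 kN, A_y = 35.44 kN

ΣM about A: T·sin35°·9.7 − 55·4.85 − 55·8.3 = 0 → T = 723.25/(9.7·0.573576) = 129.995 ≈ 130.0 kN.
ΣF_x = 0: A_x − T·cos35° = 0 → A_x = 129.995 × 0.819152 = 106.5 kN.
ΣF_y = 0: A_y + T·sin35° − 55 − 55 = 0 → A_y = 110 − 129.995 × 0.573576 = 35.44 kN.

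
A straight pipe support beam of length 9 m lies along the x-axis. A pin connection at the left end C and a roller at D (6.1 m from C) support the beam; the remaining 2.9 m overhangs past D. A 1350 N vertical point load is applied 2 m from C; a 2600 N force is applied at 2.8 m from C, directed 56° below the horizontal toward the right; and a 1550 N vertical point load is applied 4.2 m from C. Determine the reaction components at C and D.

C_x = -1454 N, C_y = 2556 N, D_y = 2499 N

ΣM about C: D_y·6.1 − 1350·2 − 2600·sin56°·2.8 − 1550·4.2 = 0 → D_y = 15245.4/6.1 = 2499.25 ≈ 2499 N.
ΣF_y = 0: C_y + 2499.25 − 1350 − 2600·sin56° − 1550 = 0 → C_y = 2556 N.
ΣF_x = 0: C_x + 2600·cos56° = 0 → C_x = -1454 N.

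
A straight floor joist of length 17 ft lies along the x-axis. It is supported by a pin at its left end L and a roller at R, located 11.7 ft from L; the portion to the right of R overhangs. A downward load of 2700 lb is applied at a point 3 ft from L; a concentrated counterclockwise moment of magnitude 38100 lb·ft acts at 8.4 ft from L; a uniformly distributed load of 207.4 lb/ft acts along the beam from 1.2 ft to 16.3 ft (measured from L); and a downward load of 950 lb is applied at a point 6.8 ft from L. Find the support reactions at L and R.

Resultant of the distributed load: 207.4 × 15.1 = 3131.74 lb at 8.75 ft from L.
ΣM about L: R_y·11.7 − 2700·3 + 38100 − (207.4·15.1)·8.75 − 950·6.8 = 0 → R_y = 3862.725/11.7 = 330.147 ≈ 330.1 lb.
ΣF_y = 0: L_y + 330.147 − 2700 − 207.4·15.1 − 950 = 0 → L_y = 6452 lb.
ΣF_x = 0: no horizontal applied forces, so L_x = 0.

L_x = 0, L_y = 6452 lb, R_y = 330.1 lb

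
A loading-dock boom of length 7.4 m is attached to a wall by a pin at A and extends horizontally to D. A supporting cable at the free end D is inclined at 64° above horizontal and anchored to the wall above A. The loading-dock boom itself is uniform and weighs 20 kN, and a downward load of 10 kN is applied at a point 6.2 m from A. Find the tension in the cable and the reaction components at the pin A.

ΣM about A: T·sin64°·7.4 − 20·3.7 − 10·6.2 = 0 → T = 136/(7.4·0.898794) = 20.4478 ≈ 20.45 kN.
ΣF_x = 0: A_x − T·cos64° = 0 → A_x = 20.4478 × 0.438371 = 8.964 kN.
ΣF_y = 0: A_y + T·sin64° − 20 − 10 = 0 → A_y = 30 − 20.4478 × 0.898794 = 11.62 kN.

T = 20.45 kN, A_x = 8.964 kN, A_y = 11.62 kN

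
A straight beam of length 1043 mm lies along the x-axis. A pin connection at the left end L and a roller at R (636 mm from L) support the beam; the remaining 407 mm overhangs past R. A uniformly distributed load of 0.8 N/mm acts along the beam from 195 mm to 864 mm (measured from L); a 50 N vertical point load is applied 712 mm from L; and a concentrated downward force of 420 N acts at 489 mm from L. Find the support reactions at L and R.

L_x = 0, L_y = 180.7 N, R_y = 824.5 N

Resultant of the distributed load: 0.8 × 669 = 535.2 N at 529.5 mm from L.
Moments about L: R_y·636 − (0.8·669)·529.5 − 50·712 − 420·489 = 0 → R_y = 524368.4/636 = 824.479 ≈ 824.5 N.
ΣF_y = 0: L_y + 824.479 − 0.8·669 − 50 − 420 = 0 → L_y = 180.7 N.
ΣF_x = 0: no horizontal applied forces, so L_x = 0.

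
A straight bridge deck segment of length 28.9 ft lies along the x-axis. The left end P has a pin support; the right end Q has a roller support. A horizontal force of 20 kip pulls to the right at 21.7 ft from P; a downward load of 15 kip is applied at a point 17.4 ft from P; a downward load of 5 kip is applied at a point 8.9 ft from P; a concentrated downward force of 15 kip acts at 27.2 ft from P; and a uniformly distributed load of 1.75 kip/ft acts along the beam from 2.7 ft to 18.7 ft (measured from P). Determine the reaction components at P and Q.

Resultant of the distributed load: 1.75 × 16 = 28 kip at 10.7 ft from P.
Moments about P: Q_y·28.9 − 15·17.4 − 5·8.9 − 15·27.2 − (1.75·16)·10.7 = 0 → Q_y = 1013.1/28.9 = 35.0554 ≈ 35.06 kip.
ΣF_y = 0: P_y + 35.0554 − 15 − 5 − 15 − 1.75·16 = 0 → P_y = 27.94 kip.
ΣF_x = 0: P_x + 20 = 0 → P_x = -20.00 kip.

P_x = -20.00 kip, P_y = 27.94 kip, Q_y = 35.06 kip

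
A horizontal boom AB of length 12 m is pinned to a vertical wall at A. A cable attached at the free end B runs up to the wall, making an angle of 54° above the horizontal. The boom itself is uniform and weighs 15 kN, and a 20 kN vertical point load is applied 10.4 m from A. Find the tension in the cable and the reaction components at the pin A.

T = 30.70 kN, A_x = 18.04 kN, A_y = 10.17 kN

ΣM about A: T·sin54°·12 − 15·6 − 20·10.4 = 0 → T = 298/(12·0.809017) = 30.6957 ≈ 30.70 kN.
ΣF_x = 0: A_x − T·cos54° = 0 → A_x = 30.6957 × 0.587785 = 18.04 kN.
ΣF_y = 0: A_y + T·sin54° − 15 − 20 = 0 → A_y = 35 − 30.6957 × 0.809017 = 10.17 kN.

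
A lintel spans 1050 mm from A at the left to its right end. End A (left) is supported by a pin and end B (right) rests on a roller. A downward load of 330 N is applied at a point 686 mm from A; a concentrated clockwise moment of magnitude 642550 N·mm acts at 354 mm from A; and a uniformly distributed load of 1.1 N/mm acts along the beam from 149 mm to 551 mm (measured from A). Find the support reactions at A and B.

A_x = 0, A_y = -202.8 N, B_y = 975.0 N

Resultant of the distributed load: 1.1 × 402 = 442.2 N at 350 mm from A.
Moments about A: B_y·1050 − 330·686 − 642550 − (1.1·402)·350 = 0 → B_y = 1023700/1050 = 974.952 ≈ 975.0 N.
ΣF_y = 0: A_y + 974.952 − 330 − 1.1·402 = 0 → A_y = -202.8 N.
ΣF_x = 0: no horizontal applied forces, so A_x = 0.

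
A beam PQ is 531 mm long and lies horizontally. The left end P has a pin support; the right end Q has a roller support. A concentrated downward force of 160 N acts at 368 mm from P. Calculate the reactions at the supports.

ΣM about P: Q_y·531 − 160·368 = 0 → Q_y = 58880/531 = 110.885 ≈ 110.9 N.
ΣF_y = 0: P_y + 110.885 − 160 = 0 → P_y = 49.11 N.
ΣF_x = 0: no horizontal applied forces, so P_x = 0.

P_x = 0, P_y = 49.11 N, Q_y = 110.9 N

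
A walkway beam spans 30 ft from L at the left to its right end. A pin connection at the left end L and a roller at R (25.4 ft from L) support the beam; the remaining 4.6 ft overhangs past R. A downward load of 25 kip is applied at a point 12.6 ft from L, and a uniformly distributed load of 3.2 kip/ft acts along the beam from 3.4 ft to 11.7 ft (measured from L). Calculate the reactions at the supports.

Resultant of the distributed load: 3.2 × 8.3 = 26.56 kip at 7.55 ft from L.
ΣM about L: R_y·25.4 − 25·12.6 − (3.2·8.3)·7.55 = 0 → R_y = 515.528/25.4 = 20.2964 ≈ 20.30 kip.
ΣF_y = 0: L_y + 20.2964 − 25 − 3.2·8.3 = 0 → L_y = 31.26 kip.
ΣF_x = 0: no horizontal applied forces, so L_x = 0.

L_x = 0, L_y = 31.26 kip, R_y = 20.30 kip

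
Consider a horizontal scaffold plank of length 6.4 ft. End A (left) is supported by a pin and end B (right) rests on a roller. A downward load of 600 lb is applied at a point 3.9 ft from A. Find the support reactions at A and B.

Moments about A: B_y·6.4 − 600·3.9 = 0 → B_y = 2340/6.4 = 365.625 ≈ 365.6 lb.
ΣF_y = 0: A_y + 365.625 − 600 = 0 → A_y = 234.4 lb.
ΣF_x = 0: no horizontal applied forces, so A_x = 0.

A_x = 0, A_y = 234.4 lb, B_y = 365.6 lb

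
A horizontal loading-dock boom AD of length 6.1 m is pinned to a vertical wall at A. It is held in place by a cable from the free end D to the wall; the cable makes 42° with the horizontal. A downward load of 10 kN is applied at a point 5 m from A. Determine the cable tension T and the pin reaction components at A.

T = 12.25 kN, A_x = 9.103 kN, A_y = 1.803 kN

ΣM about A: T·sin42°·6.1 − 10·5 = 0 → T = 50/(6.1·0.669131) = 12.2498 ≈ 12.25 kN.
ΣF_x = 0: A_x − T·cos42° = 0 → A_x = 12.2498 × 0.743145 = 9.103 kN.
ΣF_y = 0: A_y + T·sin42° − 10 = 0 → A_y = 10 − 12.2498 × 0.669131 = 1.803 kN.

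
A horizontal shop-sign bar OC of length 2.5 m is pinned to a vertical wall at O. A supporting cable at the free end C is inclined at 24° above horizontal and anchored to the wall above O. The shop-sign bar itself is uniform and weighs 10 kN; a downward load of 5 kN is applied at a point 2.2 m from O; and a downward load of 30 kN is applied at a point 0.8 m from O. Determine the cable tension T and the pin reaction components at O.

T = 46.71 kN, O_x = 42.67 kN, O_y = 26.00 kN

ΣM about O: T·sin24°·2.5 − 10·1.25 − 5·2.2 − 30·0.8 = 0 → T = 47.5/(2.5·0.406737) = 46.7132 ≈ 46.71 kN.
ΣF_x = 0: O_x − T·cos24° = 0 → O_x = 46.7132 × 0.913545 = 42.67 kN.
ΣF_y = 0: O_y + T·sin24° − 10 − 5 − 30 = 0 → O_y = 45 − 46.7132 × 0.406737 = 26.00 kN.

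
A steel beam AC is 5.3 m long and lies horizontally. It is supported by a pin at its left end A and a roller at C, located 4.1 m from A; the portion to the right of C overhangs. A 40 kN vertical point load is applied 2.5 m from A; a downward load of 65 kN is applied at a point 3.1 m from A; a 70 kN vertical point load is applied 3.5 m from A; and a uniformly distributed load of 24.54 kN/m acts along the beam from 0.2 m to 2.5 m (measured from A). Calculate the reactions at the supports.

A_x = 0, A_y = 79.56 kN, C_y = 151.9 kN

Resultant of the distributed load: 24.54 × 2.3 = 56.442 kN at 1.35 m from A.
ΣM about A: C_y·4.1 − 40·2.5 − 65·3.1 − 70·3.5 − (24.54·2.3)·1.35 = 0 → C_y = 622.6967/4.1 = 151.877 ≈ 151.9 kN.
ΣF_y = 0: A_y + 151.877 − 40 − 65 − 70 − 24.54·2.3 = 0 → A_y = 79.56 kN.
ΣF_x = 0: no horizontal applied forces, so A_x = 0.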